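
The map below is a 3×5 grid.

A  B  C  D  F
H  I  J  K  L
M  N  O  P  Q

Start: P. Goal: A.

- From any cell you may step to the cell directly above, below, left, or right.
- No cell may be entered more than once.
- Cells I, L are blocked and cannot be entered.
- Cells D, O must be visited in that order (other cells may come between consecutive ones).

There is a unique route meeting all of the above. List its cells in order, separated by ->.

The waypoints must appear in the order D, O, with no cell reused.
Route from P: 2× up (reaching D), left to C, 2× down (reaching O), 2× left (reaching M), 2× up (reaching A) — 9 moves in all.
Check: order respected (D at step 2, O at step 5).

P -> K -> D -> C -> J -> O -> N -> M -> H -> A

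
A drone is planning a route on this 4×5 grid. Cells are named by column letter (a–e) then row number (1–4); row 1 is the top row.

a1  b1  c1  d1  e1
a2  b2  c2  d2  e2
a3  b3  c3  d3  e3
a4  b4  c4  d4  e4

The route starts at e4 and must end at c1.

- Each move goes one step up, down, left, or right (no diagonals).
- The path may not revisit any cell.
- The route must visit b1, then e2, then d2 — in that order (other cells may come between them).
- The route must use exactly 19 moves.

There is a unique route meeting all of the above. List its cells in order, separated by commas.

The waypoints must appear in the order b1, e2, d2, with no cell reused.
Route from e4: left 4 to a4, up 3 to a1, right 1 to b1, down 2 to b3, right 3 to e3, up 2 to e1, left 1 to d1, down 1 to d2, left 1 to c2, up 1 to c1 — 19 moves in all.
Check: order respected (b1 at step 8, e2 at step 14, d2 at step 17); 19 moves as required.

e4, d4, c4, b4, a4, a3, a2, a1, b1, b2, b3, c3, d3, e3, e2, e1, d1, d2, c2, c1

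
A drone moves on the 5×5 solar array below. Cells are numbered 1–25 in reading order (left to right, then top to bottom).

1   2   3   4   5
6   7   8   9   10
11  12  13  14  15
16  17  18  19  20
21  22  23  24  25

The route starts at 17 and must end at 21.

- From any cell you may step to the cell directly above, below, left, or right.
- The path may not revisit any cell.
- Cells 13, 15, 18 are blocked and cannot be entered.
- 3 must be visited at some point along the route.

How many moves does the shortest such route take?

10

Any route passes through 3 somewhere between 17 and 21. Summing Manhattan distances along the two legs (17 → 3 → 21) gives a lower bound of 4 + 6 = 10 moves.
A route of 10 moves achieves this: 17 → 12 → 7 → 8 → 3 → 2 → 1 → 6 → 11 → 16 → 21.
Since 10 matches the lower bound, it is optimal.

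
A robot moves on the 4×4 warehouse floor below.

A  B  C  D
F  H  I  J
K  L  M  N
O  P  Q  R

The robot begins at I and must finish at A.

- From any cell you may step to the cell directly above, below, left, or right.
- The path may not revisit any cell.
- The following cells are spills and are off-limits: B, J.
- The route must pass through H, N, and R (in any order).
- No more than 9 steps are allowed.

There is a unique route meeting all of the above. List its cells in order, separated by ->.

The 9-move cap with required stops at H, N, R leaves no slack for detours.
Route from I: down to M, right to N, down to R, 2× left (reaching P), 2× up (reaching H), left to F, up to A — 9 moves in all.
Check: all required cells visited; 9 ≤ 9 moves.

I -> M -> N -> R -> Q -> P -> L -> H -> F -> A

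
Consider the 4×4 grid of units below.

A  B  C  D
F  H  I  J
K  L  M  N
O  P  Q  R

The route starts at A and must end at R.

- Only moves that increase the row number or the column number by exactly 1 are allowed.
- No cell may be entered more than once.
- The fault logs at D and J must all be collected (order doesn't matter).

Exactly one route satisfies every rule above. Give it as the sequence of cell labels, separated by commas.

Moves only go right or down, so the column and row indices never decrease.
Route from A: 3× right (reaching D), 3× down (reaching R) — 6 moves in all.
Check: all required cells visited.

A, B, C, D, J, N, R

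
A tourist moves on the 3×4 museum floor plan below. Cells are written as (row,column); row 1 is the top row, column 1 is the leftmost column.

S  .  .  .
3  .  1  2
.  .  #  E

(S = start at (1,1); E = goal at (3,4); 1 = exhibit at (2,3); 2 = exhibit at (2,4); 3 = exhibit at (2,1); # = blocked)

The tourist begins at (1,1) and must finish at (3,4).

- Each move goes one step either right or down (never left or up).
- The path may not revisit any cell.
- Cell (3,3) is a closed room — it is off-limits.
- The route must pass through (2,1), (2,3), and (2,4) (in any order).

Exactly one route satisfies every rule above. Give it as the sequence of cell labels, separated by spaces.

(1,1) (2,1) (2,2) (2,3) (2,4) (3,4)

Moves only go right or down, so the column and row indices never decrease.
Route from (1,1): down 1 to (2,1), right 3 to (2,4), down 1 to (3,4) — 5 moves in all.
Check: all required cells visited.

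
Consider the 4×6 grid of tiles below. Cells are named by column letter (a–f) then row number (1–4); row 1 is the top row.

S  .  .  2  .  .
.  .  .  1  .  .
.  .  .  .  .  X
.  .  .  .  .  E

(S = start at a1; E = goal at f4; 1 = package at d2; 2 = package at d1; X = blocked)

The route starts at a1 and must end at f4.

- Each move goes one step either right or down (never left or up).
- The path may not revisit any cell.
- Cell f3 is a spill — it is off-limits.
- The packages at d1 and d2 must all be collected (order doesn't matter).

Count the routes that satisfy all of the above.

3

A right/down-only route from a1 to f4 makes exactly 3 down-moves and 5 right-moves in some order.
With no other constraints that would be C(8,3) = 56 routes.
A monotone route can only reach the required cells in the order d1, d2, so split there and multiply the segment counts (each segment already excludes blocked cells): a1→d1: 1; d1→d2: 1; d2→f4: 3; product = 3.
That gives 3 routes.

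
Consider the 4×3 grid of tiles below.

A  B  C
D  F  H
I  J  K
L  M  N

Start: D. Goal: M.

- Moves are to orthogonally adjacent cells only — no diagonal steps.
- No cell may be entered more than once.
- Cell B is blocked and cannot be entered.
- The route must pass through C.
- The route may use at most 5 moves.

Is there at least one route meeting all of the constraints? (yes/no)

no

C must be visited but has only one open neighbour (H), and it is neither the start nor the goal — the route would have to enter and leave through H, re-entering it.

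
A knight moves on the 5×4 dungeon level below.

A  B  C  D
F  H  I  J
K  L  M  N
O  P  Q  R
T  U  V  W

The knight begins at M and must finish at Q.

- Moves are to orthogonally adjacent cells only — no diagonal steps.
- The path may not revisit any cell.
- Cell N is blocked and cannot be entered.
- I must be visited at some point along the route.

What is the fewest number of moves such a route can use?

Any route passes through I somewhere between M and Q. Summing Manhattan distances along the two legs (M → I → Q) gives a lower bound of 1 + 2 = 3 moves.
The shortest route satisfying every rule uses 5 moves: M → I → H → L → P → Q.
The no-revisit rule (legs can't share cells) pushes the minimum above the 3-move bound; an exhaustive check rules out every length from 3 to 4, leaving 5 as the minimum.

5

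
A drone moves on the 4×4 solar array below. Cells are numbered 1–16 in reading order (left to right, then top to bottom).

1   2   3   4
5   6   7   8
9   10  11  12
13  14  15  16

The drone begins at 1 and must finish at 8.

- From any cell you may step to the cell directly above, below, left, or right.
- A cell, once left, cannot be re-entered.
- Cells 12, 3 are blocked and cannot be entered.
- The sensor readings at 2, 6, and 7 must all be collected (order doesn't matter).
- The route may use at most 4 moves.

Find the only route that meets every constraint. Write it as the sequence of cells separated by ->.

1 -> 2 -> 6 -> 7 -> 8

The budget equals the shortest possible length, so every move has to be on a shortest route through the required cells.
Route from 1: right to 2, down to 6, 2× right (reaching 8) — 4 moves in all.
Check: all required cells visited; 4 ≤ 4 moves.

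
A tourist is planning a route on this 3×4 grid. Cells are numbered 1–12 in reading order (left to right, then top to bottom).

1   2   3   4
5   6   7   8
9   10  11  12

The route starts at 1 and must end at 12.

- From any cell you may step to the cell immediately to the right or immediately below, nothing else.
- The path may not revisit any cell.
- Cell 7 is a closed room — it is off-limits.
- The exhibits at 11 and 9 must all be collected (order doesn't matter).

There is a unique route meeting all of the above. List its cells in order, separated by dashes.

Moves only go right or down, so the column and row indices never decrease.
Route from 1: 2× down (reaching 9), 3× right (reaching 12) — 5 moves in all.
Check: all required cells visited.

1 - 5 - 9 - 10 - 11 - 12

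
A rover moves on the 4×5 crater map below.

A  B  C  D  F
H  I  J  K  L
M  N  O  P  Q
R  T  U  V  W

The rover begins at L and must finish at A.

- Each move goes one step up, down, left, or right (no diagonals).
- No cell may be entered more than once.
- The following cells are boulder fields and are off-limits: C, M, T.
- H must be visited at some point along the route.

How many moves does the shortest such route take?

5

Any route passes through H somewhere between L and A. Summing Manhattan distances along the two legs (L → H → A) gives a lower bound of 4 + 1 = 5 moves.
A route of 5 moves achieves this: L → K → J → I → H → A.
Since 5 matches the lower bound, it is optimal.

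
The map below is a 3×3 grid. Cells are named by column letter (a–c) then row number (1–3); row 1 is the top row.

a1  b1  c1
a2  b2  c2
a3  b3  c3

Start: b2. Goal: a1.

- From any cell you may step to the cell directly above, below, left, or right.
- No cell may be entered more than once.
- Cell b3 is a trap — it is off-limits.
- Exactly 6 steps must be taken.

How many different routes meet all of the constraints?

Need simple routes of exactly 6 moves from b2 to a1 (Manhattan distance 2, so 2 moves are spent on a detour and 2 undoing it).
No route satisfies every constraint, so the count is 0.

0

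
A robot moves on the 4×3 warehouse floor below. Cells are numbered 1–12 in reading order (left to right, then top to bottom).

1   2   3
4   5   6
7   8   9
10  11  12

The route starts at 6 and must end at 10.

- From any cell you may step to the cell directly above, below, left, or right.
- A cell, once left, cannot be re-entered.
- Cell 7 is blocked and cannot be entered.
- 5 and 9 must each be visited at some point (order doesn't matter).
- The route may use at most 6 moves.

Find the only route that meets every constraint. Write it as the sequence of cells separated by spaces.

The budget equals the shortest possible length, so every move has to be on a shortest route through the required cells.
Route from 6: left 1 to 5, down 1 to 8, right 1 to 9, down 1 to 12, left 2 to 10 — 6 moves in all.
Check: all required cells visited; 6 ≤ 6 moves.

6 5 8 9 12 11 10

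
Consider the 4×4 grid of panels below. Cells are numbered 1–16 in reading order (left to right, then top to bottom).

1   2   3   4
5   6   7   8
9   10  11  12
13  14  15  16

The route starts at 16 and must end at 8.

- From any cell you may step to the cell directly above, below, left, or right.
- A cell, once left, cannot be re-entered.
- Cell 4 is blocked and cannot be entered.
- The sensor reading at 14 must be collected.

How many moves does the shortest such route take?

6

Any route passes through 14 somewhere between 16 and 8. Summing Manhattan distances along the two legs (16 → 14 → 8) gives a lower bound of 2 + 4 = 6 moves.
A route of 6 moves achieves this: 16 → 15 → 14 → 10 → 6 → 7 → 8.
Since 6 matches the lower bound, it is optimal.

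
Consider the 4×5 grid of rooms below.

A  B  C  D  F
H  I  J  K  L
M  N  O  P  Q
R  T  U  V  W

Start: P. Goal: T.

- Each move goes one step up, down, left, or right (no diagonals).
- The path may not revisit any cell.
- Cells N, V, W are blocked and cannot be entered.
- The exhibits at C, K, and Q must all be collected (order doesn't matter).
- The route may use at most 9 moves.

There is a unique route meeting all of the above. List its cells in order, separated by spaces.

P Q L K D C J O U T

The 9-move cap with required stops at C, K, Q leaves no slack for detours.
Route from P: right 1 to Q, up 1 to L, left 1 to K, up 1 to D, left 1 to C, down 3 to U, left 1 to T — 9 moves in all.
Check: all required cells visited; 9 ≤ 9 moves.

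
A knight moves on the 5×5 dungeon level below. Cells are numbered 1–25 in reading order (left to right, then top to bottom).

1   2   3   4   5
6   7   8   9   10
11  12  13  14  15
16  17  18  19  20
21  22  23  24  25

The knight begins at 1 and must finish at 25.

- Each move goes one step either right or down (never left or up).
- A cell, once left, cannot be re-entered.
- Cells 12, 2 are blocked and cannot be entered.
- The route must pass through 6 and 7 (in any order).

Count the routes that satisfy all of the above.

10

A right/down-only route from 1 to 25 makes exactly 4 down-moves and 4 right-moves in some order.
With no other constraints that would be C(8,4) = 70 routes.
A monotone route can only reach the required cells in the order 6, 7, so split there and multiply the segment counts (each segment already excludes blocked cells): 1→6: 1; 6→7: 1; 7→25: 10; product = 10.
That gives 10 routes.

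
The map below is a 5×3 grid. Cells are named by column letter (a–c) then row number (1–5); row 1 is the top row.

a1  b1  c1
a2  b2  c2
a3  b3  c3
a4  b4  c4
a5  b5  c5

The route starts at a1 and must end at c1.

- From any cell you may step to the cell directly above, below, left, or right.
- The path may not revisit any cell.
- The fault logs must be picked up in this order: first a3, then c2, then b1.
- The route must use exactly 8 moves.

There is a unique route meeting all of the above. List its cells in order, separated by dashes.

a1 - a2 - a3 - b3 - c3 - c2 - b2 - b1 - c1

The waypoints must appear in the order a3, c2, b1, with no cell reused.
Route from a1: 2× down (reaching a3), 2× right (reaching c3), up to c2, left to b2, up to b1, right to c1 — 8 moves in all.
Check: order respected (a3 at step 2, c2 at step 5, b1 at step 7); 8 moves as required.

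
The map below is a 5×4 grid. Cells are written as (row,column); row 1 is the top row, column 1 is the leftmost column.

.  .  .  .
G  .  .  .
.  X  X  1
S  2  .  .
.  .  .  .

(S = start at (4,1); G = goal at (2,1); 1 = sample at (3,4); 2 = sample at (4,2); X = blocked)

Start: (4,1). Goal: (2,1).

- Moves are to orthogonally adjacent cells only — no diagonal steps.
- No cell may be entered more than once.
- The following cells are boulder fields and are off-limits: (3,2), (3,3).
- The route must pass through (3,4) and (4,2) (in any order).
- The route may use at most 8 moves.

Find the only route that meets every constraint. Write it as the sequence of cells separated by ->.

The budget equals the shortest possible length, so every move has to be on a shortest route through the required cells.
Route from (4,1): right 3 to (4,4), up 2 to (2,4), left 3 to (2,1) — 8 moves in all.
Check: all required cells visited; 8 ≤ 8 moves.

(4,1) -> (4,2) -> (4,3) -> (4,4) -> (3,4) -> (2,4) -> (2,3) -> (2,2) -> (2,1)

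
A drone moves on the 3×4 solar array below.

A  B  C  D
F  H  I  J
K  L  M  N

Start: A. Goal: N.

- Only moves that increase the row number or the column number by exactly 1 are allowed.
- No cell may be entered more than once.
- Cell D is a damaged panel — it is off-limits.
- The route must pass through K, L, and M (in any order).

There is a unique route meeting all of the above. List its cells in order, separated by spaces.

A F K L M N

Moves only go right or down, so the column and row indices never decrease.
Route from A: down 2 to K, right 3 to N — 5 moves in all.
Check: all required cells visited.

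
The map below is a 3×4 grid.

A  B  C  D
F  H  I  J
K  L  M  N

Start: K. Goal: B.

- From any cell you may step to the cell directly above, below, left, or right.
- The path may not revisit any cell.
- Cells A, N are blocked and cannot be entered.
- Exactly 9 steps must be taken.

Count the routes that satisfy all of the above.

1

Need simple routes of exactly 9 moves from K to B (Manhattan distance 3, so 3 moves are spent on a detour and 3 undoing it).
Enumerating: K F H L M I J D C B.
That gives 1 route.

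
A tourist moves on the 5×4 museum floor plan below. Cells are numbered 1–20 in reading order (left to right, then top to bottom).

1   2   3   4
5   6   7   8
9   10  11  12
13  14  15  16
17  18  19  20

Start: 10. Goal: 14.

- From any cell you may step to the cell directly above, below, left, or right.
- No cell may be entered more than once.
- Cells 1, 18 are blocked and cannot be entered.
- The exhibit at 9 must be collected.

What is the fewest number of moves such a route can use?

Any route passes through 9 somewhere between 10 and 14. Summing Manhattan distances along the two legs (10 → 9 → 14) gives a lower bound of 1 + 2 = 3 moves.
A route of 3 moves achieves this: 10 → 9 → 13 → 14.
Since 3 matches the lower bound, it is optimal.

3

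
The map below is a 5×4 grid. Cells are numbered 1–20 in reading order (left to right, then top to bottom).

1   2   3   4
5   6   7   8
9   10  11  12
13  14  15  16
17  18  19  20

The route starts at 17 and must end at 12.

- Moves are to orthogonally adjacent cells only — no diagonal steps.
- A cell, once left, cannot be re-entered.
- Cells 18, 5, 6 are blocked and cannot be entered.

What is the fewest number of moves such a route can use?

5

The Manhattan distance from 17 to 12 is |5−3| + |1−4| = 5, so at least 5 moves are needed.
A route of 5 moves achieves this: 17 → 13 → 9 → 10 → 11 → 12.
Since 5 matches the lower bound, it is optimal.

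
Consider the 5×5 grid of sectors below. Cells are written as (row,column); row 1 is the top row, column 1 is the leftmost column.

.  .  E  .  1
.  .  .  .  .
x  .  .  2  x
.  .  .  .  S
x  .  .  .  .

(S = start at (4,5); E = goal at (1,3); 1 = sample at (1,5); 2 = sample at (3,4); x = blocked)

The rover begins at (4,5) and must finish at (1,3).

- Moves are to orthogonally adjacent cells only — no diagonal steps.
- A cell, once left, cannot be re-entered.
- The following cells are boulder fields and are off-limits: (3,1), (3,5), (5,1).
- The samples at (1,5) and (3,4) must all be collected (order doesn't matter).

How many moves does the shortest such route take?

7

Any route passes through (1,5) and (3,4) in some order between (4,5) and (1,3). Summing Manhattan distances along each leg and taking the cheapest ordering ((4,5) → (3,4) → (1,5) → (1,3)) gives a lower bound of 2 + 3 + 2 = 7 moves.
A route of 7 moves achieves this: (4,5) → (4,4) → (3,4) → (2,4) → (2,5) → (1,5) → (1,4) → (1,3).
Since 7 matches the lower bound, it is optimal.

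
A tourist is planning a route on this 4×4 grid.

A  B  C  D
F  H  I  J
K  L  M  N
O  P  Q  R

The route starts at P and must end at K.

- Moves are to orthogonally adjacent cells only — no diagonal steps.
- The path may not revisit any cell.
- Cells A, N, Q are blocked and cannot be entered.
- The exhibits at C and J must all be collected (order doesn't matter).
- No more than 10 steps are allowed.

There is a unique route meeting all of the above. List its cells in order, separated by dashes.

Any route must reach C and J and still end at K within 10 moves, so the order of the required stops is forced.
Route from P: up 1 to L, right 1 to M, up 1 to I, right 1 to J, up 1 to D, left 2 to B, down 1 to H, left 1 to F, down 1 to K — 10 moves in all.
Check: all required cells visited; 10 ≤ 10 moves.

P - L - M - I - J - D - C - B - H - F - K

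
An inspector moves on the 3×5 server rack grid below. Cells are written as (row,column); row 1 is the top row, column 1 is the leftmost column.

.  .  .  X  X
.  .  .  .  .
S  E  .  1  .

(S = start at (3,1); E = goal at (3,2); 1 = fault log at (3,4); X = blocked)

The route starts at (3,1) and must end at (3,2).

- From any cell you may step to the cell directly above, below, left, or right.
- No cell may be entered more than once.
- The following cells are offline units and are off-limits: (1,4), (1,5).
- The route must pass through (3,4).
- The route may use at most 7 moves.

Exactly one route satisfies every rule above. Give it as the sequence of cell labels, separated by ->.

(3,1) -> (2,1) -> (2,2) -> (2,3) -> (2,4) -> (3,4) -> (3,3) -> (3,2)

The 7-move cap with required stops at (3,4) leaves no slack for detours.
Route from (3,1): up to (2,1), 3× right (reaching (2,4)), down to (3,4), 2× left (reaching (3,2)) — 7 moves in all.
Check: all required cells visited; 7 ≤ 7 moves.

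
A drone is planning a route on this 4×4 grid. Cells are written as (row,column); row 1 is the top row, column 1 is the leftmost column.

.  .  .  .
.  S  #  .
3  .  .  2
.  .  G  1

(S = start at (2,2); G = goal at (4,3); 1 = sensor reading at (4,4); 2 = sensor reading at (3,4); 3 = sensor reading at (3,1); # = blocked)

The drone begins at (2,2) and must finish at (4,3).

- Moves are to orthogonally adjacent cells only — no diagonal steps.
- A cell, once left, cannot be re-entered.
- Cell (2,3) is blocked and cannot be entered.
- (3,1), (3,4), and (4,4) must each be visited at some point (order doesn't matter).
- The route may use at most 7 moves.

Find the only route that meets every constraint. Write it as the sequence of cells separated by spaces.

Any route must reach (3,1), (3,4), and (4,4) and still end at (4,3) within 7 moves, so the order of the required stops is forced.
Route from (2,2): left 1 to (2,1), down 1 to (3,1), right 3 to (3,4), down 1 to (4,4), left 1 to (4,3) — 7 moves in all.
Check: all required cells visited; 7 ≤ 7 moves.

(2,2) (2,1) (3,1) (3,2) (3,3) (3,4) (4,4) (4,3)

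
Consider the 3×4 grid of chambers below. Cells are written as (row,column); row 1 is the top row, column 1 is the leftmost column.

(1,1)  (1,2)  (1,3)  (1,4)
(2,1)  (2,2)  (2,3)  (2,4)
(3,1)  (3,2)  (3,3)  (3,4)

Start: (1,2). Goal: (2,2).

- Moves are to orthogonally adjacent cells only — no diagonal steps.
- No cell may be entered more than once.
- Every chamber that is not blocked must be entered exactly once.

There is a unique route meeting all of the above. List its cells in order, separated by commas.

(1,2), (1,1), (2,1), (3,1), (3,2), (3,3), (3,4), (2,4), (1,4), (1,3), (2,3), (2,2)

Need to visit all 12 open cells exactly once, starting at (1,2) and ending at (2,2).
Cell (1,1) has only two open neighbours ((2,1) and (1,2)), so the path must pass straight through it: one of those is the cell it's entered from and the other is where it exits.
Route from (1,2): left to (1,1), 2× down (reaching (3,1)), 3× right (reaching (3,4)), 2× up (reaching (1,4)), left to (1,3), down to (2,3), left to (2,2) — 11 moves in all.
Check: all 12 open cells covered.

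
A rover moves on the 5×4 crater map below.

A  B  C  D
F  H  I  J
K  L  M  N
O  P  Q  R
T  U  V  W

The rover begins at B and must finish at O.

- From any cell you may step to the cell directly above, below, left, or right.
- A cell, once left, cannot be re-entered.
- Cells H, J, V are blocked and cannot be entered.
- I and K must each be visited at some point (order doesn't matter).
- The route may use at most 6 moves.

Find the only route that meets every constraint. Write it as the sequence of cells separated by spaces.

Any route must reach I and K and still end at O within 6 moves, so the order of the required stops is forced.
Route from B: right 1 to C, down 2 to M, left 2 to K, down 1 to O — 6 moves in all.
Check: all required cells visited; 6 ≤ 6 moves.

B C I M L K O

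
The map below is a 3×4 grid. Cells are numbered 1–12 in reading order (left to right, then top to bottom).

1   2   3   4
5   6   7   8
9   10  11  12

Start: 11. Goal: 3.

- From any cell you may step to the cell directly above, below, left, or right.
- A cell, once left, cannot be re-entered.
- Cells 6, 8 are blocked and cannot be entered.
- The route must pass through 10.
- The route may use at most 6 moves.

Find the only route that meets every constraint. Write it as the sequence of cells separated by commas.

The budget equals the shortest possible length, so every move has to be on a shortest route through the required cells.
Route from 11: 2× left (reaching 9), 2× up (reaching 1), 2× right (reaching 3) — 6 moves in all.
Check: all required cells visited; 6 ≤ 6 moves.

11, 10, 9, 5, 1, 2, 3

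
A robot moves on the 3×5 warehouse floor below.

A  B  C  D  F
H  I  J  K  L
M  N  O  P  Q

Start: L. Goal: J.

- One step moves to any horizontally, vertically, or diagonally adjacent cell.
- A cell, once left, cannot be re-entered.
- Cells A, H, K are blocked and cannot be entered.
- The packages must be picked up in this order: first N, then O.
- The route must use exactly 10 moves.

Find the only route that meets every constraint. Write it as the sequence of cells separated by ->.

L -> F -> D -> C -> B -> I -> M -> N -> O -> P -> J

The waypoints must appear in the order N, O, with no cell reused.
Route from L: up 1 to F, left 3 to B, down 1 to I, down-left 1 to M, right 3 to P, up-left 1 to J — 10 moves in all.
Check: order respected (N at step 7, O at step 8); 10 moves as required.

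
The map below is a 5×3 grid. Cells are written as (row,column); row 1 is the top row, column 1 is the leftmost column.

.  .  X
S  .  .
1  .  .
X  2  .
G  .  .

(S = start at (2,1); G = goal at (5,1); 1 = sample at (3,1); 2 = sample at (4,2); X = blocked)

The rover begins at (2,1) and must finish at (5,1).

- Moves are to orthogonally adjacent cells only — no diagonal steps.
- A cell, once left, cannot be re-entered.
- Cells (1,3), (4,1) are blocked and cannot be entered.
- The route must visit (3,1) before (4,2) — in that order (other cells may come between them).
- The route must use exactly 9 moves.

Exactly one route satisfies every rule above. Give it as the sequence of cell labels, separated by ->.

The waypoints must appear in the order (3,1), (4,2), with no cell reused.
Route from (2,1): down to (3,1), right to (3,2), up to (2,2), right to (2,3), 2× down (reaching (4,3)), left to (4,2), down to (5,2), left to (5,1) — 9 moves in all.
Check: order respected (1 at step 1, 2 at step 7); 9 moves as required.

(2,1) -> (3,1) -> (3,2) -> (2,2) -> (2,3) -> (3,3) -> (4,3) -> (4,2) -> (5,2) -> (5,1)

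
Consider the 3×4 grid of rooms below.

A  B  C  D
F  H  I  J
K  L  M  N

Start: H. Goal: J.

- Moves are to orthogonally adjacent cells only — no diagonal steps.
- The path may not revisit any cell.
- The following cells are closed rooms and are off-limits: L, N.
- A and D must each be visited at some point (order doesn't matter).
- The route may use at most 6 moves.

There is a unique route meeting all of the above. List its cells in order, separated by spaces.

Any route must reach A and D and still end at J within 6 moves, so the order of the required stops is forced.
Route from H: left to F, up to A, 3× right (reaching D), down to J — 6 moves in all.
Check: all required cells visited; 6 ≤ 6 moves.

H F A B C D J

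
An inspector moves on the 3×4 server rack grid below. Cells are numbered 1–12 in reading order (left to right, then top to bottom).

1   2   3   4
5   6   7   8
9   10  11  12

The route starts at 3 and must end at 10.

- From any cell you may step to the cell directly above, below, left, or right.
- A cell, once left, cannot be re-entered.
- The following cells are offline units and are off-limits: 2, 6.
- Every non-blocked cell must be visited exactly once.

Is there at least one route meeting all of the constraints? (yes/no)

no

Cell 1 has only one open neighbour but is neither the start nor the goal, so a Hamiltonian route would have to both enter and leave it through the same neighbour — impossible without revisiting.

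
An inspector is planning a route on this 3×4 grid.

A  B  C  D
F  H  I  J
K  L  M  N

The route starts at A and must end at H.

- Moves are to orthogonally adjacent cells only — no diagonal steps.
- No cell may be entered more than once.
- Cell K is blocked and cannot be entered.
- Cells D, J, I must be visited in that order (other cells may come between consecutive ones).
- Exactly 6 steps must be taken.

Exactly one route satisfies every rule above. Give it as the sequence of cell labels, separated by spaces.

A B C D J I H

The waypoints must appear in the order D, J, I, with no cell reused.
Route from A: right 3 to D, down 1 to J, left 2 to H — 6 moves in all.
Check: order respected (D at step 3, J at step 4, I at step 5); 6 moves as required.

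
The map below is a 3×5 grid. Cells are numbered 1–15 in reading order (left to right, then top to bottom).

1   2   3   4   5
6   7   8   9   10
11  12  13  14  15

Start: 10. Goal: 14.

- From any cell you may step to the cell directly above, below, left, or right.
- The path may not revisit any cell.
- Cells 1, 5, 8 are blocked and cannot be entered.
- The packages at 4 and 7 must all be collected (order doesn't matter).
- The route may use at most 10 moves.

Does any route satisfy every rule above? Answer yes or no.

One route that works: 10 → 9 → 4 → 3 → 2 → 7 → 12 → 13 → 14.

yes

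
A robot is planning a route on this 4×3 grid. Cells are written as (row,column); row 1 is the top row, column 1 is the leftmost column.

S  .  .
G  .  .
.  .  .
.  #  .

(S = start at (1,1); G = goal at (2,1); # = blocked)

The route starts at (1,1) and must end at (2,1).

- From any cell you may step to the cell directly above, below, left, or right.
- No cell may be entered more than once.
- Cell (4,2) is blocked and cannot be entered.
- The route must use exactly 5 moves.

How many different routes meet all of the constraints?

2

Need simple routes of exactly 5 moves from (1,1) to (2,1) (Manhattan distance 1, so 2 moves are spent on a detour and 2 undoing it).
Enumerating: (1,1) (1,2) (2,2) (3,2) (3,1) (2,1) | (1,1) (1,2) (1,3) (2,3) (2,2) (2,1).
That gives 2 routes.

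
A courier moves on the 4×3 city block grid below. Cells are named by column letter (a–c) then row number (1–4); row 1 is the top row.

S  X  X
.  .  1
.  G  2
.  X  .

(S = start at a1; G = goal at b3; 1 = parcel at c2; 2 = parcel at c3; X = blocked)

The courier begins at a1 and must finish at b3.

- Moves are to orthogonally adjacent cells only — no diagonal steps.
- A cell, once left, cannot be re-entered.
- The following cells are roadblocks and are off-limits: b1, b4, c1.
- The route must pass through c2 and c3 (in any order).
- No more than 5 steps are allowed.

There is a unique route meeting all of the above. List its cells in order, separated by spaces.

a1 a2 b2 c2 c3 b3

The budget equals the shortest possible length, so every move has to be on a shortest route through the required cells.
Route from a1: down to a2, 2× right (reaching c2), down to c3, left to b3 — 5 moves in all.
Check: all required cells visited; 5 ≤ 5 moves.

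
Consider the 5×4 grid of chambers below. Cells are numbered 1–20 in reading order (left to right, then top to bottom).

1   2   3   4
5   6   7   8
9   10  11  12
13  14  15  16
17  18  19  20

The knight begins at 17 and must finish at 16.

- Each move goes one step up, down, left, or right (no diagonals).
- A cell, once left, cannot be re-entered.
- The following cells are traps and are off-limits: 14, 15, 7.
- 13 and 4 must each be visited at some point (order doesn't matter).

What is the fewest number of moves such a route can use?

10

Any route passes through 13 and 4 in some order between 17 and 16. Summing Manhattan distances along each leg and taking the cheapest ordering (17 → 13 → 4 → 16) gives a lower bound of 1 + 6 + 3 = 10 moves.
A route of 10 moves achieves this: 17 → 13 → 9 → 5 → 1 → 2 → 3 → 4 → 8 → 12 → 16.
Since 10 matches the lower bound, it is optimal.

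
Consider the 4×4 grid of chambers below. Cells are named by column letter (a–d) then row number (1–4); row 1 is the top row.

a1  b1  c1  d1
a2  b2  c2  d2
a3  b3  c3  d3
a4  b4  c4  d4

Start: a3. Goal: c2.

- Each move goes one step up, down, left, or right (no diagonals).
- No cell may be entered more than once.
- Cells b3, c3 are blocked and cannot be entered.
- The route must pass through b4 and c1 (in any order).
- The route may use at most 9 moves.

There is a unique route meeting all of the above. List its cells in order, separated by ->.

a3 -> a4 -> b4 -> c4 -> d4 -> d3 -> d2 -> d1 -> c1 -> c2

Any route must reach b4 and c1 and still end at c2 within 9 moves, so the order of the required stops is forced.
Route from a3: down to a4, 3× right (reaching d4), 3× up (reaching d1), left to c1, down to c2 — 9 moves in all.
Check: all required cells visited; 9 ≤ 9 moves.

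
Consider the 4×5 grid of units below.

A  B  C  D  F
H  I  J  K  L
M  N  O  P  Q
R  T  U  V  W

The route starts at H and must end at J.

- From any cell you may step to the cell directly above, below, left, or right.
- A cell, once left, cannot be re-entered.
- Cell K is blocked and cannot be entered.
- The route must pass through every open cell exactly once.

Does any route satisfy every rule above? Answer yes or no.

One route that works: H → A → B → I → N → M → R → T → U → O → P → V → W → Q → L → F → D → C → J.

yes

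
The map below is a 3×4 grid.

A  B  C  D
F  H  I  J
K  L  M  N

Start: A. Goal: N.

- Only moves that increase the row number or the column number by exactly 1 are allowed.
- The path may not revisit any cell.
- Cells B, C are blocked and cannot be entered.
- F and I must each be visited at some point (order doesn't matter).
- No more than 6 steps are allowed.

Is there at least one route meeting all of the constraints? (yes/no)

yes

One route that works: A → F → H → I → M → N.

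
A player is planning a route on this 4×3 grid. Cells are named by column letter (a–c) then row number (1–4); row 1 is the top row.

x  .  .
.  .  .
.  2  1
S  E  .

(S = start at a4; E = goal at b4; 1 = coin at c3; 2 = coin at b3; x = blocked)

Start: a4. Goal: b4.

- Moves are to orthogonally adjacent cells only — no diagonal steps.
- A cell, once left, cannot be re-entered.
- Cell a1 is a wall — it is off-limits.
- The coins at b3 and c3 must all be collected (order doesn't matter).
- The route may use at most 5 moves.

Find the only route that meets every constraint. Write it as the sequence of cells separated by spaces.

The budget equals the shortest possible length, so every move has to be on a shortest route through the required cells.
Route from a4: up 1 to a3, right 2 to c3, down 1 to c4, left 1 to b4 — 5 moves in all.
Check: all required cells visited; 5 ≤ 5 moves.

a4 a3 b3 c3 c4 b4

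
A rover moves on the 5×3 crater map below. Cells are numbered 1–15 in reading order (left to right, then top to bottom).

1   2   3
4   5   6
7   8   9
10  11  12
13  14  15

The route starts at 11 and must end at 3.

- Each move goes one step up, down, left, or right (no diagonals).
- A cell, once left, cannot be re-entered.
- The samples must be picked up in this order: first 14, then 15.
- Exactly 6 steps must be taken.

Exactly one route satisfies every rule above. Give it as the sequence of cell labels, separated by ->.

The waypoints must appear in the order 14, 15, with no cell reused.
Route from 11: down to 14, right to 15, 4× up (reaching 3) — 6 moves in all.
Check: order respected (14 at step 1, 15 at step 2); 6 moves as required.

11 -> 14 -> 15 -> 12 -> 9 -> 6 -> 3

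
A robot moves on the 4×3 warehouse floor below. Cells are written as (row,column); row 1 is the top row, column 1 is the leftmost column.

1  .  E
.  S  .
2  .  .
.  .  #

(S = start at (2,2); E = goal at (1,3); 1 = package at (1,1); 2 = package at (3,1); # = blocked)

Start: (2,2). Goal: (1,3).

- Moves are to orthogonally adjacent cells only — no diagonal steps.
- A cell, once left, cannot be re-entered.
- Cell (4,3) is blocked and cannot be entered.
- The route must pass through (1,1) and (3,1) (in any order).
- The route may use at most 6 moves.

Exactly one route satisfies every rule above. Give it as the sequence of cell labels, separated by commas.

The 6-move cap with required stops at (1,1), (3,1) leaves no slack for detours.
Route from (2,2): down to (3,2), left to (3,1), 2× up (reaching (1,1)), 2× right (reaching (1,3)) — 6 moves in all.
Check: all required cells visited; 6 ≤ 6 moves.

(2,2), (3,2), (3,1), (2,1), (1,1), (1,2), (1,3)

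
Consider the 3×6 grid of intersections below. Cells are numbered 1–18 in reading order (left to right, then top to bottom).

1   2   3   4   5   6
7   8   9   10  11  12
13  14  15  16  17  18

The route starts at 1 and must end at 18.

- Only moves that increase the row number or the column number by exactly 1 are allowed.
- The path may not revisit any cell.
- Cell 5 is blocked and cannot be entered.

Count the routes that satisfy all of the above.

A right/down-only route from 1 to 18 makes exactly 2 down-moves and 5 right-moves in some order.
With no other constraints that would be C(7,2) = 21 routes.
Subtract routes through each blocked cell (inclusion–exclusion for overlaps): − through 5: 3 → 18.
That gives 18 routes.

18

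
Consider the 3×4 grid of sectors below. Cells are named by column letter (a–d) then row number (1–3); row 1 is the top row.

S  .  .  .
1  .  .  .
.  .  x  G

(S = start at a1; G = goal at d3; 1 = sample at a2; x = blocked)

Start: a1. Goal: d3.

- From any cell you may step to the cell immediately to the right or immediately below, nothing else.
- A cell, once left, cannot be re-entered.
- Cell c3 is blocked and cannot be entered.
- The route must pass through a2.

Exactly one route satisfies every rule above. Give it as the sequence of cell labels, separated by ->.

Moves only go right or down, so the column and row indices never decrease.
Route from a1: down to a2, 3× right (reaching d2), down to d3 — 5 moves in all.
Check: all required cells visited.

a1 -> a2 -> b2 -> c2 -> d2 -> d3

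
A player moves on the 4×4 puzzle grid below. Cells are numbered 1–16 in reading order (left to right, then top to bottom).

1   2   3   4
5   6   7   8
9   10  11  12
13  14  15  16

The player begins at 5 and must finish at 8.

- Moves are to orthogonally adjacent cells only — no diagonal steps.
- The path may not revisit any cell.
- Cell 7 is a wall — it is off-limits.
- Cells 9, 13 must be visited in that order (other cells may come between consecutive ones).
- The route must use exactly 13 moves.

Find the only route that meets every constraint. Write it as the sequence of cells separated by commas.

The waypoints must appear in the order 9, 13, with no cell reused.
Route from 5: down 2 to 13, right 3 to 16, up 1 to 12, left 2 to 10, up 2 to 2, right 2 to 4, down 1 to 8 — 13 moves in all.
Check: order respected (9 at step 1, 13 at step 2); 13 moves as required.

5, 9, 13, 14, 15, 16, 12, 11, 10, 6, 2, 3, 4, 8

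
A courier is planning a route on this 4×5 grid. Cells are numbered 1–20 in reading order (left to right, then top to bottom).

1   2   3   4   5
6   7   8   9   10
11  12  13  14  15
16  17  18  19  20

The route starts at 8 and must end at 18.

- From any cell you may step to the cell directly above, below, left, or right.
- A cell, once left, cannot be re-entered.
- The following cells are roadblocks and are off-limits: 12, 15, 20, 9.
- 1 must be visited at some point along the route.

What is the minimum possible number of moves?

8

Any route passes through 1 somewhere between 8 and 18. Summing Manhattan distances along the two legs (8 → 1 → 18) gives a lower bound of 3 + 5 = 8 moves.
A route of 8 moves achieves this: 8 → 3 → 2 → 1 → 6 → 11 → 16 → 17 → 18.
Since 8 matches the lower bound, it is optimal.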